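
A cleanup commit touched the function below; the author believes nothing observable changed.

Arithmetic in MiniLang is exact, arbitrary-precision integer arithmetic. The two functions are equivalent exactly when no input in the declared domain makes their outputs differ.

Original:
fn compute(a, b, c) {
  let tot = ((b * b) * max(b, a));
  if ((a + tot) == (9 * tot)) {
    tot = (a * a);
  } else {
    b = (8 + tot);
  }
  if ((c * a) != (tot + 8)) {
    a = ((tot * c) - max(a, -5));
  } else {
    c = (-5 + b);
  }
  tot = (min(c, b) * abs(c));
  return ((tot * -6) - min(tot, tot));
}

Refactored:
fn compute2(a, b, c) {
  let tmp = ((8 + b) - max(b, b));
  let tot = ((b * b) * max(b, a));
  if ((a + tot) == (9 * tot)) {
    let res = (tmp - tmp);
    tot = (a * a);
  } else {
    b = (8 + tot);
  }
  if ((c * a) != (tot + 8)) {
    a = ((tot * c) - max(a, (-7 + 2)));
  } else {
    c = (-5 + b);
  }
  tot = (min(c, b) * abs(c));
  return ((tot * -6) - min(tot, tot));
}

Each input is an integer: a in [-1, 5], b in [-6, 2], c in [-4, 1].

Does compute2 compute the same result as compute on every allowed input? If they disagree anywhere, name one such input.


Changes here: min/max/abs usage differs; also arithmetic usage differs; also statement counts differ; also constant usage differs; also local variable names differ; the full 378-point sweep finds no disagreement.
verdict: equivalent


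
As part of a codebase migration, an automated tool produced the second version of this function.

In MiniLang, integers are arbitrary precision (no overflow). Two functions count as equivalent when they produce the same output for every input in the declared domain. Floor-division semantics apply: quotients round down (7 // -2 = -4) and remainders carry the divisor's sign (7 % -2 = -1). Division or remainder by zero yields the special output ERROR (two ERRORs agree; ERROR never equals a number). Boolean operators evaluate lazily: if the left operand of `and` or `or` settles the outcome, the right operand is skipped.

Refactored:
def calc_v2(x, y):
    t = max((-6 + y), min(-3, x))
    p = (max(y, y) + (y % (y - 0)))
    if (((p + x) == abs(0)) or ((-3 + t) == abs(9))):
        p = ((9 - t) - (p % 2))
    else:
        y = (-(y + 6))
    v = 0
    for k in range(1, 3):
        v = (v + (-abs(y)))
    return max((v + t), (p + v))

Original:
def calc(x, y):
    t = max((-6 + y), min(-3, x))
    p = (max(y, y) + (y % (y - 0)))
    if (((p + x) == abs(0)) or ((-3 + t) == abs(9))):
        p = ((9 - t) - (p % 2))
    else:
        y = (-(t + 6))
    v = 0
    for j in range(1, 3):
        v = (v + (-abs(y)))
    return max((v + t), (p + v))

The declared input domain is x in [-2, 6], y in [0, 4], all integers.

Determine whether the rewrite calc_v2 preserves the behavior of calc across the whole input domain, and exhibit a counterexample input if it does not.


The rewrite breaks on x=-2, y=1, where the results are -5 and -13.
calc: t := -3 | p := 1 | (((p + x) == abs(0)) or ((-3 + t) == abs(9))): false | y := -3 | v := 0 | iter j=1: | v := -3 | iter j=2: | v := -6 | result -5
calc_v2: t := -3 | p := 1 | (((p + x) == abs(0)) or ((-3 + t) == abs(9))): false | y := -7 | v := 0 | iter k=1: | v := -7 | iter k=2: | v := -14 | result -13
verdict: not equivalent; witness: x=-2, y=1


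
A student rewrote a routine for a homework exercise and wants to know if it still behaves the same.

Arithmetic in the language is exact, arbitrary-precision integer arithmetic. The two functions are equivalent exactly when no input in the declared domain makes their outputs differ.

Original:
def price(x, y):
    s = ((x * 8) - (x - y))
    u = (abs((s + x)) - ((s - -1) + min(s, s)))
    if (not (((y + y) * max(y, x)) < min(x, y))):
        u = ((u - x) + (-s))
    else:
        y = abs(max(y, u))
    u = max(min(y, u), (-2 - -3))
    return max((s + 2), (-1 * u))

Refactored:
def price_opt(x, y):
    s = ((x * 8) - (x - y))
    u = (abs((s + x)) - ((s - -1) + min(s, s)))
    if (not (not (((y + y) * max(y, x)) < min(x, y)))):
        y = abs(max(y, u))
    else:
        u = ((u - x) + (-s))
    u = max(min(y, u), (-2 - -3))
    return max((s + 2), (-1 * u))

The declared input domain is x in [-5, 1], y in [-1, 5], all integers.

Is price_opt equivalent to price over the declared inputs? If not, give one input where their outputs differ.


This is a faithful refactor — boolean connective usage differs, but the computed results match everywhere.
Tracing x=-2, y=2: price: s becomes -12; next u becomes 37; next (not (((y + y) * max(y, x)) < min(x, y))) evaluates to true; next u becomes 51; next u becomes 2; next final value -2 | price_opt: s becomes -12; next u becomes 37; next (not (not (((y + y) * max(y, x)) < min(x, y)))) evaluates to false; next u becomes 51; next u becomes 2; next final value -2 — matching result -2.
An exhaustive pass over the 49 declared inputs shows identical outputs.
verdict: equivalent


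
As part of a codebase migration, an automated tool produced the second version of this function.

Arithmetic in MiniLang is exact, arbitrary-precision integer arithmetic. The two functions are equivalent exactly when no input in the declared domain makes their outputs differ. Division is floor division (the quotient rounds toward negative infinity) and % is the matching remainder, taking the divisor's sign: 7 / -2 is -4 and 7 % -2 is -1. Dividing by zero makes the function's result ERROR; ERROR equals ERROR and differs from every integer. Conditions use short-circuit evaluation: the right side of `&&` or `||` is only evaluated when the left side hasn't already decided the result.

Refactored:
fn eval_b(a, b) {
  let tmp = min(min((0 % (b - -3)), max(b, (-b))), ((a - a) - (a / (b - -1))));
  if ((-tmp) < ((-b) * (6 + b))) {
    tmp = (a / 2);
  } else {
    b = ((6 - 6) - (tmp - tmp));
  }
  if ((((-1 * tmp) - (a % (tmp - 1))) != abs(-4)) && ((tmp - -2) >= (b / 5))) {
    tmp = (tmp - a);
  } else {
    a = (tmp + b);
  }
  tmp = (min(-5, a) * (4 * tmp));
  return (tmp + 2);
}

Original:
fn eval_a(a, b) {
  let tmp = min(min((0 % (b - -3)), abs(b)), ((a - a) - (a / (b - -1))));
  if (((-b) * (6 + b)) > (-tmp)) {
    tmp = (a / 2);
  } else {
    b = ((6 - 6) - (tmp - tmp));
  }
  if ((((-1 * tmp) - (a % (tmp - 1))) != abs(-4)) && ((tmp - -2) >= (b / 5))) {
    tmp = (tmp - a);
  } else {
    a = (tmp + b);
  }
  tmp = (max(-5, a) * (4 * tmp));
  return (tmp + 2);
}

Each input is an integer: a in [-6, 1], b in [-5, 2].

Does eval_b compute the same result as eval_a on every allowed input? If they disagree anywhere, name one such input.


Run the pair on a=-6, b=-5.
eval_a: tmp = -1; (((-b) * (6 + b)) > (-tmp)) -> true; tmp = -3; ((((-1 * tmp) - (a % (tmp - 1))) != abs(-4)) && ((tmp - -2) >= (b / 5))) -> true; tmp = 3; tmp = -60; return -58
eval_b: tmp = -1; ((-tmp) < ((-b) * (6 + b))) -> true; tmp = -3; ((((-1 * tmp) - (a % (tmp - 1))) != abs(-4)) && ((tmp - -2) >= (b / 5))) -> true; tmp = 3; tmp = -72; return -70
-58 != -70, so the rewrite changes behavior.
verdict: not equivalent; witness: a=-6, b=-5


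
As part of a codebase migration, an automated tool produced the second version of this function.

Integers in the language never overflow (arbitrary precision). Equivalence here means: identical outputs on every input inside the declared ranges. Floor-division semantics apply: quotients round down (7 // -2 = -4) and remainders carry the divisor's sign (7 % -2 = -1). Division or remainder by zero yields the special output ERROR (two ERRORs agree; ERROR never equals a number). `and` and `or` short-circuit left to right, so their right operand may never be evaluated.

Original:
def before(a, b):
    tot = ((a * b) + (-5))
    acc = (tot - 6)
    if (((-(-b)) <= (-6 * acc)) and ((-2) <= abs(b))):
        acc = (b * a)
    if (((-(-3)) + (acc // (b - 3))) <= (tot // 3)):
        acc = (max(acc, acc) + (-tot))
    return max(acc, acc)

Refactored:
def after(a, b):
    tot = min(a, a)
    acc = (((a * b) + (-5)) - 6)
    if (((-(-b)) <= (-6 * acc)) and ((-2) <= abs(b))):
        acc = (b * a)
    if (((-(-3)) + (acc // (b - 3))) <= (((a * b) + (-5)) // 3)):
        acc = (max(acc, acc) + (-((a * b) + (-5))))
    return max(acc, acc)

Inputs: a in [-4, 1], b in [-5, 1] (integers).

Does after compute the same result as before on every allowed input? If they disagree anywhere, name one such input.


Changes here: min/max/abs usage differs; and constant usage differs; and arithmetic usage differs; the full 42-point sweep finds no disagreement.
verdict: equivalent


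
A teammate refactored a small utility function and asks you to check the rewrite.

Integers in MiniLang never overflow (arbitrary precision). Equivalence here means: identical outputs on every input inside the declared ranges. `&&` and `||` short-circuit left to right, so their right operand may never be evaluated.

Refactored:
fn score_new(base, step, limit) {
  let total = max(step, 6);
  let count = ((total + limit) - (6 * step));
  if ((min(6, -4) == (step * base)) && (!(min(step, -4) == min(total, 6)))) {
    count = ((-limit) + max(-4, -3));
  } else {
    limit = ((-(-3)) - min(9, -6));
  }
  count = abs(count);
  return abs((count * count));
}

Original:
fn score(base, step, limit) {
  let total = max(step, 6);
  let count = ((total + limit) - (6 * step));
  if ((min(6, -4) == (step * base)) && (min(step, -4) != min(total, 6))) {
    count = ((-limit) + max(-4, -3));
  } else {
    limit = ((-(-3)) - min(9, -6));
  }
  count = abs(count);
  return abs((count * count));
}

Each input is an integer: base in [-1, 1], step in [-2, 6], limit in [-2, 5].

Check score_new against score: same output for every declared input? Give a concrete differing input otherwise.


The two are interchangeable: comparison usage differs; also boolean connective usage differs, and every declared input agrees.
As a probe, take base=0, step=6, limit=5: score runs total = 6; count = -25; ((min(6, -4) == (step * base)) && (min(step, -4) != min(total, 6))) -> false; limit = 9; count = 25; return 625; score_new runs total = 6; count = -25; ((min(6, -4) == (step * base)) && (!(min(step, -4) == min(total, 6)))) -> false; limit = 9; count = 25; return 625; both end at 625.
Checked all 216 inputs in the declared domain: the outputs agree on every one.
verdict: equivalent


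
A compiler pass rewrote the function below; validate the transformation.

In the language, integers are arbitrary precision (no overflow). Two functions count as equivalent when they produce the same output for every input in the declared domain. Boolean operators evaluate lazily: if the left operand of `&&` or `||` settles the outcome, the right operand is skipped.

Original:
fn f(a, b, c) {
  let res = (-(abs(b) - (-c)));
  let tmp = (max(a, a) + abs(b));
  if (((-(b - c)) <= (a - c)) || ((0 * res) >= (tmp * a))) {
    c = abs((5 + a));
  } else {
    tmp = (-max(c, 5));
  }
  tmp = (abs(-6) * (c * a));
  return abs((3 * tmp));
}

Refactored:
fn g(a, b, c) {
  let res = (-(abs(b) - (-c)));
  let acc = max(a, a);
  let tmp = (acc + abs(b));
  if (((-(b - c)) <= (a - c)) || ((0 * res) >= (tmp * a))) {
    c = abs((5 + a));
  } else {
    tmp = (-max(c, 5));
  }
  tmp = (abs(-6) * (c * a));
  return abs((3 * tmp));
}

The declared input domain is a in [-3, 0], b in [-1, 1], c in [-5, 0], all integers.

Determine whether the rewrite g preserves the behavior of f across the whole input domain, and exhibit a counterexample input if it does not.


Equivalent — the differences include statement counts differ, and local variable names differ, yet no declared input distinguishes the two.
One worked example (a=-3, b=-1, c=-3) — f: res=2, then tmp=-2, then (((-(b - c)) <= (a - c)) || ((0 * res) >= (tmp * a))) is true, then c=2, then tmp=-36, then returns 108; g: res=2, then acc=-3, then tmp=-2, then (((-(b - c)) <= (a - c)) || ((0 * res) >= (tmp * a))) is true, then c=2, then tmp=-36, then returns 108; agreement on 108.
Across all 72 domain points the two functions coincide.
verdict: equivalent


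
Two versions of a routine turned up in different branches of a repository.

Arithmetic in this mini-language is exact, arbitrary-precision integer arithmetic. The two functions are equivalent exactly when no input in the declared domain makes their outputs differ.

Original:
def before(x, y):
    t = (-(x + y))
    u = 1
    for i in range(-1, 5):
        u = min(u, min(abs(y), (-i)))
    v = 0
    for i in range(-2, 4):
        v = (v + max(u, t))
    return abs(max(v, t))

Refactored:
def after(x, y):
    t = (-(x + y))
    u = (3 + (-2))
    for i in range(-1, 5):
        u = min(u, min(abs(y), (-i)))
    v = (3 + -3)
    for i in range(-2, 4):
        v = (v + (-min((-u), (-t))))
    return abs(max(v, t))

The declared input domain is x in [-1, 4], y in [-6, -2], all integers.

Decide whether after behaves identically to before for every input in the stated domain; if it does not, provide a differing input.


Reading the diff, among the changes: min/max/abs usage differs, constant usage differs, arithmetic usage differs.
One worked example (x=-1, y=-2) — before: t = 3; u = 1; [i=-1]; u = 1; [i=0]; u = 0; [i=1]; u = -1; [i=2]; u = -2; [i=3]; u = -3; [i=4]; u = -4; v = 0; [i=-2]; v = 3; [i=-1]; v = 6; [i=0]; v = 9; [i=1]; v = 12; [i=2]; v = 15; [i=3]; v = 18; return 18; after: t = 3; u = 1; [i=-1]; u = 1; [i=0]; u = 0; [i=1]; u = -1; [i=2]; u = -2; [i=3]; u = -3; [i=4]; u = -4; v = 0; [i=-2]; v = 3; [i=-1]; v = 6; [i=0]; v = 9; [i=1]; v = 12; [i=2]; v = 15; [i=3]; v = 18; return 18; agreement on 18.
Sweeping the whole domain (30 inputs) finds no disagreement.
verdict: equivalent


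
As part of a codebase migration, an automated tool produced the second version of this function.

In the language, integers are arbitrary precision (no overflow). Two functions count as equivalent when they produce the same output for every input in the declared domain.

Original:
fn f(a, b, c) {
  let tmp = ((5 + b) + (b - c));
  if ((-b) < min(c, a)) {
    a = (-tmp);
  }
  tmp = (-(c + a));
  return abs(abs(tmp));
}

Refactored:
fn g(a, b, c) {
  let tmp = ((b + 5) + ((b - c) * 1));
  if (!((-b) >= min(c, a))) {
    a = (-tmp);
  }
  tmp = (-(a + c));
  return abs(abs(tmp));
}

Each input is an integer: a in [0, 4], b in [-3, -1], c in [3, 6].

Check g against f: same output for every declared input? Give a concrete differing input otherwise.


Differences: constant usage differs, comparison usage differs, arithmetic usage differs, boolean connective usage differs — yet all 60 inputs agree.
verdict: equivalent


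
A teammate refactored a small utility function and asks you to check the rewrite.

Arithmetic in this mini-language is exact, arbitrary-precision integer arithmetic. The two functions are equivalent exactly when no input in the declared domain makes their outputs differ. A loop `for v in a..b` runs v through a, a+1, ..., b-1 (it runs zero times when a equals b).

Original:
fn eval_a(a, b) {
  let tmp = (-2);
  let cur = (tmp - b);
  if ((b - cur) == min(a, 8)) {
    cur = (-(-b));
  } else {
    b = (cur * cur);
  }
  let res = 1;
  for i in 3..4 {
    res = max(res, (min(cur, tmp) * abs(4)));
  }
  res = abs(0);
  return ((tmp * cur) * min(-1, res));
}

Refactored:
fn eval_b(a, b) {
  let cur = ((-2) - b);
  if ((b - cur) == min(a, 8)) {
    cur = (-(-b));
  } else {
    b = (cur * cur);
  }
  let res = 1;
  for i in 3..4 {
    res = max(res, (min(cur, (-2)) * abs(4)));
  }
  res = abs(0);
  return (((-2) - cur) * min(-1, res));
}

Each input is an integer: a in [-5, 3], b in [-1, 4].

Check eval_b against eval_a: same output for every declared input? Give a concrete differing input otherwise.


On input a=-5, b=-1, eval_a returns -2 while eval_b returns 1.
verdict: not equivalent; witness: a=-5, b=-1


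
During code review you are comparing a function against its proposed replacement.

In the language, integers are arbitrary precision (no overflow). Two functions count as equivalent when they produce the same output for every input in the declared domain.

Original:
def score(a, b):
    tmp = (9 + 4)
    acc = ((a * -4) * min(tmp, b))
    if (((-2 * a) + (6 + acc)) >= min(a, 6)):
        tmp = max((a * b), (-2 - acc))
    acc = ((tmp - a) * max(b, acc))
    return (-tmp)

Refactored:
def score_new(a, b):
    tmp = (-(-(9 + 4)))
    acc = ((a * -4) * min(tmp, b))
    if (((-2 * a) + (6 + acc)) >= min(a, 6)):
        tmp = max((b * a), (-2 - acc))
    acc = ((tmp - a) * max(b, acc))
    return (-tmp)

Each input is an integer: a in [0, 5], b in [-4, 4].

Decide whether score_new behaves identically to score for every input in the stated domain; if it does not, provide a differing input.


Changes here: same computation, different form; the full 54-point sweep finds no disagreement.
verdict: equivalent


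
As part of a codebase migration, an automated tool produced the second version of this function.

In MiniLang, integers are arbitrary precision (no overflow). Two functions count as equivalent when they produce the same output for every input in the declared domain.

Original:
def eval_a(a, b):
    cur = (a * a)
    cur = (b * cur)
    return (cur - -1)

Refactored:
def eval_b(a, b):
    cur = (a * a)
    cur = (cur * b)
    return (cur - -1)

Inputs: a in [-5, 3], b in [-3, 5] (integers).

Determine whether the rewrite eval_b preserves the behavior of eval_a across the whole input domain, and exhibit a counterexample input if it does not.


Although same computation, different form, 81/81 inputs agree.
verdict: equivalent


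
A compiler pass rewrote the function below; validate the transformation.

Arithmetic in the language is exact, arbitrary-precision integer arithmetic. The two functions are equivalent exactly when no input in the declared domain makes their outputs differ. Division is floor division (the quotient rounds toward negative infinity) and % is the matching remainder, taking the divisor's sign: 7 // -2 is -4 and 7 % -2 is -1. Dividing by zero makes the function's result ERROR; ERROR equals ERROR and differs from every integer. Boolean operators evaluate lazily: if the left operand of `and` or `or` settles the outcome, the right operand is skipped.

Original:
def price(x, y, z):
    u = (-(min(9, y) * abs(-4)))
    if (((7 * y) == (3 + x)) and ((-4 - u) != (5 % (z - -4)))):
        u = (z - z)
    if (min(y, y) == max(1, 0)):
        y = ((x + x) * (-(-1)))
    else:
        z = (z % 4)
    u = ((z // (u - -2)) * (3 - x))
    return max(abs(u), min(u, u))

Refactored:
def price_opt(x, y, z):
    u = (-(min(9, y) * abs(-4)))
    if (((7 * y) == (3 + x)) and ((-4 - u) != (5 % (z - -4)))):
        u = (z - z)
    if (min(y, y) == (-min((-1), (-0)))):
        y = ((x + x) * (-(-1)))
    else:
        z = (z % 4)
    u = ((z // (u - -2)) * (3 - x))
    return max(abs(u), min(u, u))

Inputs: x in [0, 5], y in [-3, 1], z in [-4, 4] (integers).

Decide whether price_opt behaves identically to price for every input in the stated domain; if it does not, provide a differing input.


Side by side, the visible changes include: min/max/abs usage differs.
Spot check at x=4, y=-2, z=-4 — price: u=8, then (((7 * y) == (3 + x)) and ((-4 - u) != (5 % (z - -4)))) is false, then (min(y, y) == max(1, 0)) is false, then z=0, then u=0, then returns 0. price_opt: u=8, then (((7 * y) == (3 + x)) and ((-4 - u) != (5 % (z - -4)))) is false, then (min(y, y) == (-min((-1), (-0)))) is false, then z=0, then u=0, then returns 0. Both give 0.
Sweeping the whole domain (270 inputs) finds no disagreement.
verdict: equivalent


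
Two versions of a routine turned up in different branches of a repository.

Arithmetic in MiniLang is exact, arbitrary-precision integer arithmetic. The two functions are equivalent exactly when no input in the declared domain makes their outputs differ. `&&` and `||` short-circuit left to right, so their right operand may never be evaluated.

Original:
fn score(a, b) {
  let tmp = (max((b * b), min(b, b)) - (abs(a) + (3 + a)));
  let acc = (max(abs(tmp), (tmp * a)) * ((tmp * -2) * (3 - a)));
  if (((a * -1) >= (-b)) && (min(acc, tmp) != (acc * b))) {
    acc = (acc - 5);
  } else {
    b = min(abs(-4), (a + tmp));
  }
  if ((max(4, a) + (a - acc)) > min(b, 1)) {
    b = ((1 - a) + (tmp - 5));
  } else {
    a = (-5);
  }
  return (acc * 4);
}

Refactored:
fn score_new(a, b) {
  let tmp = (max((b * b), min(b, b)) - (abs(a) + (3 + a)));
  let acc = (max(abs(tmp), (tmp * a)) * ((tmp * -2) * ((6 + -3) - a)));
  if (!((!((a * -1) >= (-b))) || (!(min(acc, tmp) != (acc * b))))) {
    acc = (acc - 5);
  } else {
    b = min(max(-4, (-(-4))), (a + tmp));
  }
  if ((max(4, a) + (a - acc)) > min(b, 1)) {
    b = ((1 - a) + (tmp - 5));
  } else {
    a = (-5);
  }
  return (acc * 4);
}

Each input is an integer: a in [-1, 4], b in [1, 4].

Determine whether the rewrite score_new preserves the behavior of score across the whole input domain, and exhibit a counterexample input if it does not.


The two versions differ — the changes include arithmetic usage differs; also boolean connective usage differs; also constant usage differs; also min/max/abs usage differs.
One worked example (a=2, b=2) — score: tmp becomes -3; next acc becomes 18; next (((a * -1) >= (-b)) && (min(acc, tmp) != (acc * b))) evaluates to true; next acc becomes 13; next ((max(4, a) + (a - acc)) > min(b, 1)) evaluates to false; next a becomes -5; next final value 52; score_new: tmp becomes -3; next acc becomes 18; next (!((!((a * -1) >= (-b))) || (!(min(acc, tmp) != (acc * b))))) evaluates to true; next acc becomes 13; next ((max(4, a) + (a - acc)) > min(b, 1)) evaluates to false; next a becomes -5; next final value 52; agreement on 52.
Checked all 24 inputs in the declared domain: the outputs agree on every one.
verdict: equivalent


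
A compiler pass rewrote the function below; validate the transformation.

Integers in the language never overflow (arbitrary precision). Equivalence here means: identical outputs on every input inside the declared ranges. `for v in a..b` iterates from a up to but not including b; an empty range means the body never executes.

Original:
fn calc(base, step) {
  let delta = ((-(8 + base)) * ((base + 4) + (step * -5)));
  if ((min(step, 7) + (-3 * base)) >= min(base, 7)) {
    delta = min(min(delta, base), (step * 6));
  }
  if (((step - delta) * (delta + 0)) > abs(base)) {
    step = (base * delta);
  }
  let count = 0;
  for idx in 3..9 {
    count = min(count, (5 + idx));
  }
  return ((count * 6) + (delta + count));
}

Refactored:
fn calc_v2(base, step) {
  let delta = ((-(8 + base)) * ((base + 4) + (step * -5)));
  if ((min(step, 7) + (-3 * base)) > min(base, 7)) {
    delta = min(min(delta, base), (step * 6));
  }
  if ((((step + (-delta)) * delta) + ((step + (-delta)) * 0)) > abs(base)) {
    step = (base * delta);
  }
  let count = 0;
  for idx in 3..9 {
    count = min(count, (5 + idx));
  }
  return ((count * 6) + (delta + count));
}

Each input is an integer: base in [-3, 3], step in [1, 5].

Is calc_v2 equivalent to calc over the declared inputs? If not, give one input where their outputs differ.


Evaluate both at base=1, step=4.
calc: delta becomes 135; next ((min(step, 7) + (-3 * base)) >= min(base, 7)) evaluates to true; next delta becomes 1; next (((step - delta) * (delta + 0)) > abs(base)) evaluates to true; next step becomes 1; next count becomes 0; next at idx=3:; next count becomes 0; next at idx=4:; next count becomes 0; next at idx=5:; next count becomes 0; next at idx=6:; next count becomes 0; next at idx=7:; next count becomes 0; next at idx=8:; next count becomes 0; next final value 1
calc_v2: delta becomes 135; next ((min(step, 7) + (-3 * base)) > min(base, 7)) evaluates to false; next ((((step + (-delta)) * delta) + ((step + (-delta)) * 0)) > abs(base)) evaluates to false; next count becomes 0; next at idx=3:; next count becomes 0; next at idx=4:; next count becomes 0; next at idx=5:; next count becomes 0; next at idx=6:; next count becomes 0; next at idx=7:; next count becomes 0; next at idx=8:; next count becomes 0; next final value 135
1 against 135: the behavior changed.
verdict: not equivalent; witness: base=1, step=4


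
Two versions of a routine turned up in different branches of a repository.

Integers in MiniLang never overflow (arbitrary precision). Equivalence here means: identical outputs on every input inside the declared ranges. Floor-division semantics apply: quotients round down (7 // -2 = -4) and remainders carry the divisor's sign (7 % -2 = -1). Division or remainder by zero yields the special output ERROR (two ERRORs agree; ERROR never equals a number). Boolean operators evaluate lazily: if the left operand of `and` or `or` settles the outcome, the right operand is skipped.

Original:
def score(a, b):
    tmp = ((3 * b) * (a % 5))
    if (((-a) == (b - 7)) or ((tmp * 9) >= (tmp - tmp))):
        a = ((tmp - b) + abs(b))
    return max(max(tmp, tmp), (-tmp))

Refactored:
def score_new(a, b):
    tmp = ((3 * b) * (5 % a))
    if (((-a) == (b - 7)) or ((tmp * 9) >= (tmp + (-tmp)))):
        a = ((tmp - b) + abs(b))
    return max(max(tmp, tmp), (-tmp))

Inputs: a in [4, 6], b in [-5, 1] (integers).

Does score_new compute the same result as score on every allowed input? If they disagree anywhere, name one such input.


The rewrite breaks on a=4, b=-5, where the results are 60 and 15.
score: tmp becomes -60; next (((-a) == (b - 7)) or ((tmp * 9) >= (tmp - tmp))) evaluates to false; next final value 60
score_new: tmp becomes -15; next (((-a) == (b - 7)) or ((tmp * 9) >= (tmp + (-tmp)))) evaluates to false; next final value 15
verdict: not equivalent; witness: a=4, b=-5


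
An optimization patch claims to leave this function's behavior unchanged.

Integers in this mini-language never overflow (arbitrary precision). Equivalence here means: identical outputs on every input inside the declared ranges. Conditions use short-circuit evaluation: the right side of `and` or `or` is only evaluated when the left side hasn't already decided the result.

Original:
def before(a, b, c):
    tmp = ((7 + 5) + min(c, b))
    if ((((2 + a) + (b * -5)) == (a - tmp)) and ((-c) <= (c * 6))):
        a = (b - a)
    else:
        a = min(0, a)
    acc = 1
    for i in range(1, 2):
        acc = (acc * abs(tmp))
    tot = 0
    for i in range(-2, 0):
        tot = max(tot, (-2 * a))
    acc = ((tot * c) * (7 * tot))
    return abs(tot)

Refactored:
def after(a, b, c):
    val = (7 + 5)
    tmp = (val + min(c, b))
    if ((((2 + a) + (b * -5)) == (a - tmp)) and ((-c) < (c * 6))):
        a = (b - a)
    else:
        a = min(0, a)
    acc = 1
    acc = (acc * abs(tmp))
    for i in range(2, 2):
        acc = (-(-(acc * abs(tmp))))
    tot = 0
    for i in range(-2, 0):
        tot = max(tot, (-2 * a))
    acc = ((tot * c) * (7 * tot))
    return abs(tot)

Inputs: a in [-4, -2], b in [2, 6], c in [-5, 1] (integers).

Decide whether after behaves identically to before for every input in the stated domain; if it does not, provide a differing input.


The suspicious edit (`((-c) <= (c * 6))` became `((-c) < (c * 6))`) never changes the result for any input inside the declared domain.
One worked example (a=-4, b=3, c=-2) — before: tmp = 10; ((((2 + a) + (b * -5)) == (a - tmp)) and ((-c) <= (c * 6))) -> false; a = -4; acc = 1; [i=1]; acc = 10; tot = 0; [i=-2]; tot = 8; [i=-1]; tot = 8; acc = -896; return 8; after: val = 12; tmp = 10; ((((2 + a) + (b * -5)) == (a - tmp)) and ((-c) < (c * 6))) -> false; a = -4; acc = 1; acc = 10; the i loop: no iterations; tot = 0; [i=-2]; tot = 8; [i=-1]; tot = 8; acc = -896; return 8; agreement on 8.
Across all 105 domain points the two functions coincide.
verdict: equivalent


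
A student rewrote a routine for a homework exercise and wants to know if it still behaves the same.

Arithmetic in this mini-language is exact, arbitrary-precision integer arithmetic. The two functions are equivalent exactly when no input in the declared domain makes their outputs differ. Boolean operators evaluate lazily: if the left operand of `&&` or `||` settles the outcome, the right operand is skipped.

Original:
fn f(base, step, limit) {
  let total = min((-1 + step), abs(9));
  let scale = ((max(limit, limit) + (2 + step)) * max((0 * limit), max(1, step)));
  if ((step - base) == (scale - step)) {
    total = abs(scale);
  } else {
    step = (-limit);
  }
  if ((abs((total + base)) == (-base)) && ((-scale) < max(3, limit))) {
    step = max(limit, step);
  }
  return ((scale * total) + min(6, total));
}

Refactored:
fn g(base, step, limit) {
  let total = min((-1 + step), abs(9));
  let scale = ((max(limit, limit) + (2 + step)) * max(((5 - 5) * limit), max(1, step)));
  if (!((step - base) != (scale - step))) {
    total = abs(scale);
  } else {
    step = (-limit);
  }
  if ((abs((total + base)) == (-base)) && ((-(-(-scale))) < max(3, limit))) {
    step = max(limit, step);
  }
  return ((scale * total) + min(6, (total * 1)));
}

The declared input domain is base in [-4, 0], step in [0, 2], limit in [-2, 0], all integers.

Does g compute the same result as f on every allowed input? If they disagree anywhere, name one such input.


Comparing the listings, the differences include: boolean connective usage differs, arithmetic usage differs, constant usage differs, comparison usage differs.
One worked example (base=-2, step=1, limit=0) — f: total := 0 | scale := 3 | ((step - base) == (scale - step)): false | step := 0 | ((abs((total + base)) == (-base)) && ((-scale) < max(3, limit))): true | step := 0 | result 0; g: total := 0 | scale := 3 | (!((step - base) != (scale - step))): false | step := 0 | ((abs((total + base)) == (-base)) && ((-(-(-scale))) < max(3, limit))): true | step := 0 | result 0; agreement on 0.
Sweeping the whole domain (45 inputs) finds no disagreement.
verdict: equivalent


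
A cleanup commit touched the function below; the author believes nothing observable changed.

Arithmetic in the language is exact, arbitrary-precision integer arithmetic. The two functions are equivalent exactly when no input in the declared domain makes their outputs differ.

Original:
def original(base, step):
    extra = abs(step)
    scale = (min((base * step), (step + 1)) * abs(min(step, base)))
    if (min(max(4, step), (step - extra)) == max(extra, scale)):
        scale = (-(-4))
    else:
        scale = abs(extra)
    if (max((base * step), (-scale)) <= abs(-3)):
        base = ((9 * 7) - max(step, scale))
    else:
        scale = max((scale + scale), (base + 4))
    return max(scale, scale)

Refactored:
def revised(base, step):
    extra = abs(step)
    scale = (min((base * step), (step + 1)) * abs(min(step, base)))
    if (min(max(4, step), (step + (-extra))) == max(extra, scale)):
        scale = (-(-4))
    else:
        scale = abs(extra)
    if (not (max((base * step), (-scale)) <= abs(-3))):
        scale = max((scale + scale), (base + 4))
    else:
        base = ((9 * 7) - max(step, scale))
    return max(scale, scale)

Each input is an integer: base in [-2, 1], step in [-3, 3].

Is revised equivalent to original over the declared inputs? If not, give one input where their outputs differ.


The two are interchangeable: boolean connective usage differs, plus arithmetic usage differs, and every declared input agrees.
As a probe, take base=1, step=2: original runs extra=2, then scale=2, then (min(max(4, step), (step - extra)) == max(extra, scale)) is false, then scale=2, then (max((base * step), (-scale)) <= abs(-3)) is true, then base=61, then returns 2; revised runs extra=2, then scale=2, then (min(max(4, step), (step + (-extra))) == max(extra, scale)) is false, then scale=2, then (not (max((base * step), (-scale)) <= abs(-3))) is false, then base=61, then returns 2; both end at 2.
Across all 28 domain points the two functions coincide.
verdict: equivalent


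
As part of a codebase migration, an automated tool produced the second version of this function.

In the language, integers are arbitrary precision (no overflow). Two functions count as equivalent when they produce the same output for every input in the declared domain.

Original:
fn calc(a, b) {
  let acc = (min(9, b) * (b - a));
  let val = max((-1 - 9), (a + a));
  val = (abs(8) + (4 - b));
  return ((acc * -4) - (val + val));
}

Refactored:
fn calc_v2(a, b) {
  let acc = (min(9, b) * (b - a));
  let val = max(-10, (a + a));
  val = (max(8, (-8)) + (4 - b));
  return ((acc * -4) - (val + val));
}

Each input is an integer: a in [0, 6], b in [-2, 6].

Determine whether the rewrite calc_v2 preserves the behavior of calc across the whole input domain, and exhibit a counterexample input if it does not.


Equivalent — the differences include arithmetic usage differs, plus constant usage differs, plus min/max/abs usage differs, yet no declared input distinguishes the two.
One worked example (a=3, b=-2) — calc: acc=10, then val=6, then val=14, then returns -68; calc_v2: acc=10, then val=6, then val=14, then returns -68; agreement on -68.
Checked all 63 inputs in the declared domain: the outputs agree on every one.
verdict: equivalent


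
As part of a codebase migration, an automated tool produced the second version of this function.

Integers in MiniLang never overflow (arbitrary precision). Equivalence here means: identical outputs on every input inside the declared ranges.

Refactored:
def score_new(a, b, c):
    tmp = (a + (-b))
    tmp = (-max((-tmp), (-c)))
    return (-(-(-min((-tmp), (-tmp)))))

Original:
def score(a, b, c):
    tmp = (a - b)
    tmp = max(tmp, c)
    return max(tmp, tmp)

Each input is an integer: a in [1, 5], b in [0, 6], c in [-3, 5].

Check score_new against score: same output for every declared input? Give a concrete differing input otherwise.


These are not equivalent — on a=1, b=0, c=-3 the outputs split (1 vs -3).
score: tmp := 1 | tmp := 1 | result 1
score_new: tmp := 1 | tmp := -3 | result -3
verdict: not equivalent; witness: a=1, b=0, c=-3


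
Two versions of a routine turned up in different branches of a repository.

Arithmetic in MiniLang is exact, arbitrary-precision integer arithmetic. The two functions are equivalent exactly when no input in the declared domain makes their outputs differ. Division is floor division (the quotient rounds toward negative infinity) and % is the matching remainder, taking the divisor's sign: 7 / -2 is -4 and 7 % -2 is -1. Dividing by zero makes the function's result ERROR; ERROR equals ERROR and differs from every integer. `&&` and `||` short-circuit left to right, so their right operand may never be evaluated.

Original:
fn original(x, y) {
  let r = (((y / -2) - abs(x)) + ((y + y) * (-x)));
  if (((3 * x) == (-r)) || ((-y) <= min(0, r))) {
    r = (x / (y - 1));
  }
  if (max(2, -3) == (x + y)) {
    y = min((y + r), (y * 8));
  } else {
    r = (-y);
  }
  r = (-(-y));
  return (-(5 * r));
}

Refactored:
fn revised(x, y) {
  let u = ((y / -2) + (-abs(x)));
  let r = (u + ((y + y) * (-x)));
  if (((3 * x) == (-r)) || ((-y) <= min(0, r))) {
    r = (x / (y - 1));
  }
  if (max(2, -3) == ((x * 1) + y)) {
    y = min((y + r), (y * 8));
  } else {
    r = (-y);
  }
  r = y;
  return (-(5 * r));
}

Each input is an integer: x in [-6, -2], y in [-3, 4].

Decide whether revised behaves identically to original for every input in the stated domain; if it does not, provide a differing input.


Changes here: statement counts differ; constant usage differs; local variable names differ; arithmetic usage differs; the full 40-point sweep finds no disagreement.
verdict: equivalent


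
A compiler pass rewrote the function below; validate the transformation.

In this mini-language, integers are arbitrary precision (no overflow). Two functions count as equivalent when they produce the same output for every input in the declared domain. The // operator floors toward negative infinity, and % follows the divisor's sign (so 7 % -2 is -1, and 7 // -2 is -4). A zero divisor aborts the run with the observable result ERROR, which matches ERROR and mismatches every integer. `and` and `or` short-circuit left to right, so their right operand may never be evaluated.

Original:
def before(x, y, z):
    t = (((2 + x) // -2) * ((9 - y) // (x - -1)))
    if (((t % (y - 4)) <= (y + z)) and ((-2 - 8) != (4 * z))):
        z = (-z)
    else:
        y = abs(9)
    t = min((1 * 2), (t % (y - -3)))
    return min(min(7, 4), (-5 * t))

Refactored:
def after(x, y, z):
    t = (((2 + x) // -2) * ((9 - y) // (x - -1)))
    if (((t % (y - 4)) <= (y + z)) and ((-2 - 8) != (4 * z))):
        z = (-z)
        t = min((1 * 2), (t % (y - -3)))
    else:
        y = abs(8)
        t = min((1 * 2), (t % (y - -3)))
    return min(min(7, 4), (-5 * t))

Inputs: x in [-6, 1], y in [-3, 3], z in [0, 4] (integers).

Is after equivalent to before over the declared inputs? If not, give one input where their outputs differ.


Take x=0, y=-1, z=0.
before: t = -10; (((t % (y - 4)) <= (y + z)) and ((-2 - 8) != (4 * z))) -> false; y = 9; t = 2; return -10
after: t = -10; (((t % (y - 4)) <= (y + z)) and ((-2 - 8) != (4 * z))) -> false; y = 8; t = 1; return -5
-10 != -5, so the rewrite changes behavior.
verdict: not equivalent; witness: x=0, y=-1, z=0


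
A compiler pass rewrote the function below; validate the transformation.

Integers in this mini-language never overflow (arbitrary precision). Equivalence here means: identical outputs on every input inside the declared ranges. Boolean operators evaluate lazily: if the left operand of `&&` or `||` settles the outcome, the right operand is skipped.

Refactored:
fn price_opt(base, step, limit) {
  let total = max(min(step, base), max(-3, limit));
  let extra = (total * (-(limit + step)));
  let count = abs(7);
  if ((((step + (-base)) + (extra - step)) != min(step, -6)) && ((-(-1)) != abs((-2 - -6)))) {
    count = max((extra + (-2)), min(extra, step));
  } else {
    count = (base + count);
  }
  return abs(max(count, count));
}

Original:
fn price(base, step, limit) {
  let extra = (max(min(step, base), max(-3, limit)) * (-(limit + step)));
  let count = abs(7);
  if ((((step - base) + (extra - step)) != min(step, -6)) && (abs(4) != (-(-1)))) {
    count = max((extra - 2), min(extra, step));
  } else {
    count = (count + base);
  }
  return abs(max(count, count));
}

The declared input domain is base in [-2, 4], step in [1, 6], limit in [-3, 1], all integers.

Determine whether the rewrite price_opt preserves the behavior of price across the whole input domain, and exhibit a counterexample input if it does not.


Behavior is preserved: although local variable names differ, constant usage differs, statement counts differ, arithmetic usage differs, the outputs never diverge.
Tracing base=2, step=2, limit=-2: price: extra := 0 | count := 7 | ((((step - base) + (extra - step)) != min(step, -6)) && (abs(4) != (-(-1)))): true | count := 0 | result 0 | price_opt: total := 2 | extra := 0 | count := 7 | ((((step + (-base)) + (extra - step)) != min(step, -6)) && ((-(-1)) != abs((-2 - -6)))): true | count := 0 | result 0 — matching result 0.
Every one of the 210 inputs gives matching results.
verdict: equivalent


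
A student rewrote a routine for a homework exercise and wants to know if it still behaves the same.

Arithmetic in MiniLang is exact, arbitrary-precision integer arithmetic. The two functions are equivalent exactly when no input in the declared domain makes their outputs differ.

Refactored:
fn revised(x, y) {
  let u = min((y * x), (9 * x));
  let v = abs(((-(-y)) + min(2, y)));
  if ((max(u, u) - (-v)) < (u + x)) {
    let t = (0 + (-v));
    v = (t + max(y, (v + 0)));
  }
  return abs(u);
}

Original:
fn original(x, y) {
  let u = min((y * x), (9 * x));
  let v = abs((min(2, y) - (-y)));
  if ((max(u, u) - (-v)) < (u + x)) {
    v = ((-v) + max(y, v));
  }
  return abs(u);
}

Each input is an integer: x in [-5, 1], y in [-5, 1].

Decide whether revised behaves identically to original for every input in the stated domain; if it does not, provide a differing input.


This is a faithful refactor — local variable names differ; and arithmetic usage differs; and constant usage differs; and statement counts differ, but the computed results match everywhere.
As a probe, take x=0, y=0: original runs u = 0; v = 0; ((max(u, u) - (-v)) < (u + x)) -> false; return 0; revised runs u = 0; v = 0; ((max(u, u) - (-v)) < (u + x)) -> false; return 0; both end at 0.
Sweeping the whole domain (49 inputs) finds no disagreement.
verdict: equivalent
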